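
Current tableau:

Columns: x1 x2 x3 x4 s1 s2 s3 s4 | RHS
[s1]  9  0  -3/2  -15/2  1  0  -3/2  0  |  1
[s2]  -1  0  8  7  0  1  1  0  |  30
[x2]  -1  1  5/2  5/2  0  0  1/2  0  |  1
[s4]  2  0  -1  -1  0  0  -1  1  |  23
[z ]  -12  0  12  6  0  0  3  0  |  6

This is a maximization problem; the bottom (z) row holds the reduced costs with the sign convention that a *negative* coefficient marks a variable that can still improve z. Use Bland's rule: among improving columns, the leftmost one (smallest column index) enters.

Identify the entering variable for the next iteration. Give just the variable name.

x1

Objective-row coefficients: x1: -12, x2: 0, x3: 12, x4: 6, s1: 0, s2: 0, s3: 3, s4: 0.
Improving columns: x1. Bland's rule picks the smallest column index → x1.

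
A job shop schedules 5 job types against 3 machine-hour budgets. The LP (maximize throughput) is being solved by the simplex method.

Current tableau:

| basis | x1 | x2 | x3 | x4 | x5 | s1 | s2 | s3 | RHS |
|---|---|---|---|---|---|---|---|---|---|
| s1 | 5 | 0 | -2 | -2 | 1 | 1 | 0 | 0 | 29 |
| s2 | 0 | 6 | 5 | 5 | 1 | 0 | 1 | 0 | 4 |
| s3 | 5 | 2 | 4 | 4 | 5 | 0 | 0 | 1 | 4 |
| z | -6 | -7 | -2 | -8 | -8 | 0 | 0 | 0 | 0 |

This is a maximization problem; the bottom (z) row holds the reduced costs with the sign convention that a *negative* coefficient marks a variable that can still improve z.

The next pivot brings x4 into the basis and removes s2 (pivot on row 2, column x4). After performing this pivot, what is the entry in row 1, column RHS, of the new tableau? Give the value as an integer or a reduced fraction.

153/5

Pivot element is row 2, column x4: 5.
Normalize row 2: new (row 2, RHS) = 4/5 = 4/5.
row 1 ← row 1 − (-2)·(new row 2): 29 − (-2)·(4/5) = 153/5.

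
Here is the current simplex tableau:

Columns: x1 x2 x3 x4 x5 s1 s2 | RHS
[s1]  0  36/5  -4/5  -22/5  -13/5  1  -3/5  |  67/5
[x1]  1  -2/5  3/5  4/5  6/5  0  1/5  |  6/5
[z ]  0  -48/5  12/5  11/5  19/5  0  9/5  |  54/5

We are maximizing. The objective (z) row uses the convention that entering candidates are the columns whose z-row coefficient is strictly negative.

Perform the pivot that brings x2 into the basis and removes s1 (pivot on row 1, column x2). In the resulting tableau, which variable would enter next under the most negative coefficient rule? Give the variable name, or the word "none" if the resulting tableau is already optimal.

x4

Pivot element 36/5. New z-row = old z-row − (-48/5)·(row 1/(36/5)).
Updated z-row coefficients: x1: 0, x2: 0, x3: 4/3, x4: -11/3, x5: 1/3, s1: 4/3, s2: 1.
The most negative is -11/3 in column x4, so x4 would enter next.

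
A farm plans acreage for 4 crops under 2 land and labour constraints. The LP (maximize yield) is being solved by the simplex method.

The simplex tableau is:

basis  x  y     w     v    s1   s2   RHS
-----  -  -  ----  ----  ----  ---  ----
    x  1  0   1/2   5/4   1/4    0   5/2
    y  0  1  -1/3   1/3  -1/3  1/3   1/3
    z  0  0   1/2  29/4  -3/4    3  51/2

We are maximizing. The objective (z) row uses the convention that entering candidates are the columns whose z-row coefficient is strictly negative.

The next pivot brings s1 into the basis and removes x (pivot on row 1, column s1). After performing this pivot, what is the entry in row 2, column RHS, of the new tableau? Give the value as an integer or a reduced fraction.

11/3

Pivot element is row 1, column s1: 1/4.
Normalize row 1: new (row 1, RHS) = (5/2)/(1/4) = 10.
row 2 ← row 2 − (-1/3)·(new row 1): 1/3 − (-1/3)·10 = 11/3.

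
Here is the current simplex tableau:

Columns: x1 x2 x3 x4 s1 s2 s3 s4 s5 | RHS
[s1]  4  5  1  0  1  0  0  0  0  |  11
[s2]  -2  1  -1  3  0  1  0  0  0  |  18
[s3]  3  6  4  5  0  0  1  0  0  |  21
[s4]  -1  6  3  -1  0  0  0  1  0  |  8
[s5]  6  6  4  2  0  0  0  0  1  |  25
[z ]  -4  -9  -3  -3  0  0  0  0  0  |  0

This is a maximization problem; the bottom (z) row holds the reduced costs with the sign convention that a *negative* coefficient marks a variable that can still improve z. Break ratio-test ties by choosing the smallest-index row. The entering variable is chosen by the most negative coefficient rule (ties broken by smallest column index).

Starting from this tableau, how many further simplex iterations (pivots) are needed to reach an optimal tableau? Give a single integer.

3

pivot: x2 in, s4 out → z = 12
pivot: x1 in, s1 out → z = 491/29
pivot: x4 in, s3 out → z = 511/22
No improving column remains; optimal.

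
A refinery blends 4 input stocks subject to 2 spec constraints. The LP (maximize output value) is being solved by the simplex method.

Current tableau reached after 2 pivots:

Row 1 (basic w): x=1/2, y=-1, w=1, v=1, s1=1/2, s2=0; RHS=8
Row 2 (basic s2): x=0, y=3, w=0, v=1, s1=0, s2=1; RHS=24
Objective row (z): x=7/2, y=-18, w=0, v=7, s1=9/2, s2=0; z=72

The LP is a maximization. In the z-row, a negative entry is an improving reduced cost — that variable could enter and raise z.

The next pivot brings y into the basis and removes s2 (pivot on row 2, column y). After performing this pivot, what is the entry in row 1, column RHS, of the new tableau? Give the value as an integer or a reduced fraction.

16

Pivot element is row 2, column y: 3.
Normalize row 2: new (row 2, RHS) = 24/3 = 8.
row 1 ← row 1 − (-1)·(new row 2): 8 − (-1)·8 = 16.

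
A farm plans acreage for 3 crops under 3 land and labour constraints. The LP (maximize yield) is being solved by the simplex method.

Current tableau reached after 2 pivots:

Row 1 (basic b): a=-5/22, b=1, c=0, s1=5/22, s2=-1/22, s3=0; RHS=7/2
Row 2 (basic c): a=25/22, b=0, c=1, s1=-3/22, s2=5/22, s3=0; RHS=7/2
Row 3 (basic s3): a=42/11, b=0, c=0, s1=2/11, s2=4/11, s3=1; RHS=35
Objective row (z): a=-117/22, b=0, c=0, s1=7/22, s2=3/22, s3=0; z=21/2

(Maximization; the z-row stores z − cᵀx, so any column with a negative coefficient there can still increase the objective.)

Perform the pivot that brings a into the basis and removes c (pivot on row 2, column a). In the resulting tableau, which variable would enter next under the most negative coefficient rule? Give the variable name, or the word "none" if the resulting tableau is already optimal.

s1

Pivot element 25/22. New z-row = old z-row − (-117/22)·(row 2/(25/22)).
Updated z-row coefficients: a: 0, b: 0, c: 117/25, s1: -8/25, s2: 6/5, s3: 0.
The most negative is -8/25 in column s1, so s1 would enter next.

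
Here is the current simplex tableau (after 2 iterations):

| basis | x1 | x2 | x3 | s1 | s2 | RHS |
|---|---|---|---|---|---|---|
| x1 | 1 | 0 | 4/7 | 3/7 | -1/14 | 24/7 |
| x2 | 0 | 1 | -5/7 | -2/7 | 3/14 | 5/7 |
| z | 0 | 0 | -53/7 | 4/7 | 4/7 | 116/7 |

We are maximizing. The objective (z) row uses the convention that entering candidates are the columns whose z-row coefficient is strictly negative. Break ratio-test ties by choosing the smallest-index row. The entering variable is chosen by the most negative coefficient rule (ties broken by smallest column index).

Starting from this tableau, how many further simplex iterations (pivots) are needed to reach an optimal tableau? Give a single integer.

2

pivot: x3 in, x1 out → z = 62
pivot: s2 in, x2 out → z = 77
No improving column remains; optimal.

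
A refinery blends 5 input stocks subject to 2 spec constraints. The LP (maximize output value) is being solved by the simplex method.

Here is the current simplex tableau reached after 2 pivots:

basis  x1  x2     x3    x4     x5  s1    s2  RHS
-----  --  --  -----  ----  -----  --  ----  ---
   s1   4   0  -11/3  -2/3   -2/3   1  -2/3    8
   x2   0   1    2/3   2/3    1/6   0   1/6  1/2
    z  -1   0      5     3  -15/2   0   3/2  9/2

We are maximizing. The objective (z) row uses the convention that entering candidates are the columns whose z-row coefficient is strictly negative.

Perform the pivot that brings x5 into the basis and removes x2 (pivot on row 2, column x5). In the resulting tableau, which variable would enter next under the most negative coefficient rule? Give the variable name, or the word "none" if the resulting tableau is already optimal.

x1

Pivot element 1/6. New z-row = old z-row − (-15/2)·(row 2/(1/6)).
Updated z-row coefficients: x1: -1, x2: 45, x3: 35, x4: 33, x5: 0, s1: 0, s2: 9.
The most negative is -1 in column x1, so x1 would enter next.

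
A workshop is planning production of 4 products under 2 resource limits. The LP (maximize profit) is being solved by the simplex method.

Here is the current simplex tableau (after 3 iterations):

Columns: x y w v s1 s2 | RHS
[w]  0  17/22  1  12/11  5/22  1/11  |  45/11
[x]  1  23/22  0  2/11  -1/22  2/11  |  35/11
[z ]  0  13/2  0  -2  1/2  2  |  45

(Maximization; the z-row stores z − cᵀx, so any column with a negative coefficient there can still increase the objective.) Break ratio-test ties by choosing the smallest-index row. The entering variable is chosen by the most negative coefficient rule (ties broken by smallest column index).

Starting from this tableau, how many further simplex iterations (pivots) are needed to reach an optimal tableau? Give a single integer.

1

pivot: v in, w out → z = 105/2
No improving column remains; optimal.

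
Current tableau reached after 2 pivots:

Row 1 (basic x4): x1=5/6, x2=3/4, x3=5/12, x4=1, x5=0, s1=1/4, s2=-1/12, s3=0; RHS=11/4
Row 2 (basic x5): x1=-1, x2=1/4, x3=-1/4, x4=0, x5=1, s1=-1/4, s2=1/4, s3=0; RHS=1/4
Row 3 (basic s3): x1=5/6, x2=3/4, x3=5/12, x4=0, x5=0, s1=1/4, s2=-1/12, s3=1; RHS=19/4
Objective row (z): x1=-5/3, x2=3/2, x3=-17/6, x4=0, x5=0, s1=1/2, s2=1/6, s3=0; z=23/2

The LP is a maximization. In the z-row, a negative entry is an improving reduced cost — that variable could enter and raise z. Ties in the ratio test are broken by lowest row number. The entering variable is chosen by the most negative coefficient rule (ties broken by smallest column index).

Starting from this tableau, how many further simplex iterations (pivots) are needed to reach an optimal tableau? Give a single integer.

2

pivot: x3 in, x4 out → z = 151/5
pivot: s2 in, x5 out → z = 34
No improving column remains; optimal.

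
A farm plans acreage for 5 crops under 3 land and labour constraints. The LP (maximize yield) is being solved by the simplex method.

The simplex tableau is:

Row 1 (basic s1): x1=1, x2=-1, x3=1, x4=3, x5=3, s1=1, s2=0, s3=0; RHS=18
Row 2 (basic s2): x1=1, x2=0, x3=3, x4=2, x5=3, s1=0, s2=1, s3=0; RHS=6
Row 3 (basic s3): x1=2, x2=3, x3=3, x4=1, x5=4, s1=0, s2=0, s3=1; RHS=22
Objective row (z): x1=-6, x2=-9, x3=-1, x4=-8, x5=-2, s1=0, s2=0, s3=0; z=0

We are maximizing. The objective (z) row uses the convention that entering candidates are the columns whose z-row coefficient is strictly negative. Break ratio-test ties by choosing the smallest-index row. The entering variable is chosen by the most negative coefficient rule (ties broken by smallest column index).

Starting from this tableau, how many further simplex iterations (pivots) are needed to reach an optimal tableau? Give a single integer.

2

pivot: x2 in, s3 out → z = 66
pivot: x4 in, s2 out → z = 81
No improving column remains; optimal.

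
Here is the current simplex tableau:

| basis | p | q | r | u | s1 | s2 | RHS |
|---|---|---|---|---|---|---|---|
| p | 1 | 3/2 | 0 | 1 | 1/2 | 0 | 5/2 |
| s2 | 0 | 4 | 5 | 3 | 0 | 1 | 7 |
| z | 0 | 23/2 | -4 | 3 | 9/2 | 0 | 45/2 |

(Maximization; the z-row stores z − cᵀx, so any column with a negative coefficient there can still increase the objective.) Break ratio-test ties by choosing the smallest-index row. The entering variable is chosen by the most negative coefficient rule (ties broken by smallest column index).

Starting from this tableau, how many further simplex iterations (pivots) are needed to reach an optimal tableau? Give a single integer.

pivot: r in, s2 out → z = 281/10
No improving column remains; optimal.

1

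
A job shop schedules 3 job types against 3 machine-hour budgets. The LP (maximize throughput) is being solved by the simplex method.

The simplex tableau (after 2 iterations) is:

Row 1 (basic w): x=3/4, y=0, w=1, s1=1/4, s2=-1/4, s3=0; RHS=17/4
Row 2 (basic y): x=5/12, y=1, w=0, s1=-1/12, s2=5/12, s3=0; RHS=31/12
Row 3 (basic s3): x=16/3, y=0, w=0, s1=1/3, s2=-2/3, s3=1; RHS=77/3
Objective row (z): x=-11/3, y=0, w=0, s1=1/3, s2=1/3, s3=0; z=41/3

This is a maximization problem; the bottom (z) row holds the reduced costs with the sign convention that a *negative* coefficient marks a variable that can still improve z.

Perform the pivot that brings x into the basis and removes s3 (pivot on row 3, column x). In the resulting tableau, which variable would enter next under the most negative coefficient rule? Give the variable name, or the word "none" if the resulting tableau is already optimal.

Pivot element 16/3. New z-row = old z-row − (-11/3)·(row 3/(16/3)).
Updated z-row coefficients: x: 0, y: 0, w: 0, s1: 9/16, s2: -1/8, s3: 11/16.
The most negative is -1/8 in column s2, so s2 would enter next.

s2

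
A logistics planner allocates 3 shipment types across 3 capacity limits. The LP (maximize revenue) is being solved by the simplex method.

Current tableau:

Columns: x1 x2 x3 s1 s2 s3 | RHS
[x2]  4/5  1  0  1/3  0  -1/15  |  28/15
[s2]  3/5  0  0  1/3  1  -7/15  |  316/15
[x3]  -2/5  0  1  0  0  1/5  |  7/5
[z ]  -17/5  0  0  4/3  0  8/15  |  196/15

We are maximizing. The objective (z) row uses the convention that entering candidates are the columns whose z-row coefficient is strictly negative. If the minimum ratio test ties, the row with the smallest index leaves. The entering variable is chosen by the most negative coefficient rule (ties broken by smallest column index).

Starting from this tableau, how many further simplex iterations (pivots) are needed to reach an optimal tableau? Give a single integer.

pivot: x1 in, x2 out → z = 21
No improving column remains; optimal.

1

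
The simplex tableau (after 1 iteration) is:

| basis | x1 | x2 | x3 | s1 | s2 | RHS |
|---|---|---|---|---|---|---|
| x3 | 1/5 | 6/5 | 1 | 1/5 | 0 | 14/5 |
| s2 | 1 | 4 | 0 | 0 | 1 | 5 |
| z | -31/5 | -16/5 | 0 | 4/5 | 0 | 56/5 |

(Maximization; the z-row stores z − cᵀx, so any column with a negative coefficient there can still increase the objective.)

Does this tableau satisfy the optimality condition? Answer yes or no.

Column x1 has objective-row coefficient -31/5, which is negative; an improving pivot exists, so not yet optimal.

no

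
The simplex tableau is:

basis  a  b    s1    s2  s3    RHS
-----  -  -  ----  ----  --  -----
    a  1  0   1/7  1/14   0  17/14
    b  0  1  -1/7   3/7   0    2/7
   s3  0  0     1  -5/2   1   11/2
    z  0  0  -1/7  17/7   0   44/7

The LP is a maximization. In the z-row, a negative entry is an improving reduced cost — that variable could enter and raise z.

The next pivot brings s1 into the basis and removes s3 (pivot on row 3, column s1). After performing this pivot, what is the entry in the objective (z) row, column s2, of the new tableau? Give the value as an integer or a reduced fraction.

29/14

Pivot element is row 3, column s1: 1.
Normalize row 3: new (row 3, s2) = (-5/2)/1 = -5/2.
z-row ← z-row − (-1/7)·(new row 3): 17/7 − (-1/7)·(-5/2) = 29/14.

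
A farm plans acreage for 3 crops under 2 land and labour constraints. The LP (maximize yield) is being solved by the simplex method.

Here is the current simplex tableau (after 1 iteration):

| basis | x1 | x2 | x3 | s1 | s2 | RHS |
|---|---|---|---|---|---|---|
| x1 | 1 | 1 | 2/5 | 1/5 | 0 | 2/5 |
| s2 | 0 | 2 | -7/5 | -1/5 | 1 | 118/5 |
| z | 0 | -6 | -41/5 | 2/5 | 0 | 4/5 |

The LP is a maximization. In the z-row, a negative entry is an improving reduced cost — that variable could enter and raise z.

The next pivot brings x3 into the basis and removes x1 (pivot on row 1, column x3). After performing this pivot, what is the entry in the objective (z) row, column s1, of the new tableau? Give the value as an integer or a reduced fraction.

Pivot element is row 1, column x3: 2/5.
Normalize row 1: new (row 1, s1) = (1/5)/(2/5) = 1/2.
z-row ← z-row − (-41/5)·(new row 1): 2/5 − (-41/5)·(1/2) = 9/2.

9/2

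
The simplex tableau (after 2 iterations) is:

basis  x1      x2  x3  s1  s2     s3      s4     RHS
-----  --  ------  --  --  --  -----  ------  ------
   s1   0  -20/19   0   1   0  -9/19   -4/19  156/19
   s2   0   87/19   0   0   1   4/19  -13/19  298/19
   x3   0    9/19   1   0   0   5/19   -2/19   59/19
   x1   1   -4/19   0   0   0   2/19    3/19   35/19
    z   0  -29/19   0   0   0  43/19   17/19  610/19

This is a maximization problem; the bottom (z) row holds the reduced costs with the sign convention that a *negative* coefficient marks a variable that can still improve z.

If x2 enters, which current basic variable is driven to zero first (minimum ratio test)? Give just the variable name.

Ratios: row 1 (s1): entry -20/19 ≤ 0, skip; row 2 (s2): (298/19)/(87/19) = 298/87; row 3 (x3): (59/19)/(9/19) = 59/9; row 4 (x1): entry -4/19 ≤ 0, skip.
Minimum ratio 298/87 is in the s2 row, so s2 leaves.

s2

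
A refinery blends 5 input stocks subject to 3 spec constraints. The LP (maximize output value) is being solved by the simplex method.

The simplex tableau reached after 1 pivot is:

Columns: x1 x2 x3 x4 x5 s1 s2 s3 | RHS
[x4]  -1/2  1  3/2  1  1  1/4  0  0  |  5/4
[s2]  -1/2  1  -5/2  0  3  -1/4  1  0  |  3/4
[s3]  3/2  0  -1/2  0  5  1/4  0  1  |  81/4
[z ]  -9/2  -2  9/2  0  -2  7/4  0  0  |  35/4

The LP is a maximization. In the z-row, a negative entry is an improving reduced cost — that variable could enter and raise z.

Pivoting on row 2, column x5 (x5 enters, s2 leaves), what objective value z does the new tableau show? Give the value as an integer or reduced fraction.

Minimum ratio for x5: (3/4)/3 = 1/4.
z changes by −(z-row coeff of x5)·ratio = −(-2)·(1/4) = 1/2.
New z = 35/4 + (1/2) = 37/4.

37/4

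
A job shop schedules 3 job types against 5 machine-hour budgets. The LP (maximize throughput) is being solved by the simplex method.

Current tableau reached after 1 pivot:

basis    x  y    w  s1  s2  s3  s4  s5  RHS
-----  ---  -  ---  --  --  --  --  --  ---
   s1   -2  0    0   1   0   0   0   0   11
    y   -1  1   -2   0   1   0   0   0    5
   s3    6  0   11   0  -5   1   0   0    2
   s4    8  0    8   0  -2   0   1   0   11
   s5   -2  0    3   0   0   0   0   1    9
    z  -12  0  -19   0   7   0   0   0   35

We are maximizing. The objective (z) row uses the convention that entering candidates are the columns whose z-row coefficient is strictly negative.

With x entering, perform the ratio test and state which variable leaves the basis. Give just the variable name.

Ratios: row 1 (s1): entry -2 ≤ 0, skip; row 2 (y): entry -1 ≤ 0, skip; row 3 (s3): 2/6 = 1/3; row 4 (s4): 11/8 = 11/8; row 5 (s5): entry -2 ≤ 0, skip.
Minimum ratio 1/3 is in the s3 row, so s3 leaves.

s3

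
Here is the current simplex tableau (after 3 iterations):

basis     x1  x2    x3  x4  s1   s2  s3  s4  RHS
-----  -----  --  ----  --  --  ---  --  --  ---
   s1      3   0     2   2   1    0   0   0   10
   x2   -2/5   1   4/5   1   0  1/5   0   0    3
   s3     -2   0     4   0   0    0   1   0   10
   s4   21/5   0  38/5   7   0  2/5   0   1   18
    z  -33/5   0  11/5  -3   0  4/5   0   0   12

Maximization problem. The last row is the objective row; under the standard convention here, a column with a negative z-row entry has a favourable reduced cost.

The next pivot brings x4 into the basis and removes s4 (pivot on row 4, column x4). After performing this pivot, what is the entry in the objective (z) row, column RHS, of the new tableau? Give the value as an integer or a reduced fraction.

138/7

Pivot element is row 4, column x4: 7.
Normalize row 4: new (row 4, RHS) = 18/7 = 18/7.
z-row ← z-row − (-3)·(new row 4): 12 − (-3)·(18/7) = 138/7.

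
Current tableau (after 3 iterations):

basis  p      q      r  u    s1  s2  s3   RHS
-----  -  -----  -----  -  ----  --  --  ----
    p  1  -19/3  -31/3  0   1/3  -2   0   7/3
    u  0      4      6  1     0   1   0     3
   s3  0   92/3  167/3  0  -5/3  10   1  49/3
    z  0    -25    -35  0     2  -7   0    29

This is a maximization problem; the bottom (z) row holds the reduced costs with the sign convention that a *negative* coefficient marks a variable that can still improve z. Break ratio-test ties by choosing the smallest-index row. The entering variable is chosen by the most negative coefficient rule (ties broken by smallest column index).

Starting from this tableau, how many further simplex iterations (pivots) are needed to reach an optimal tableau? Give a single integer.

pivot: r in, s3 out → z = 6558/167
pivot: q in, r out → z = 3893/92
No improving column remains; optimal.

2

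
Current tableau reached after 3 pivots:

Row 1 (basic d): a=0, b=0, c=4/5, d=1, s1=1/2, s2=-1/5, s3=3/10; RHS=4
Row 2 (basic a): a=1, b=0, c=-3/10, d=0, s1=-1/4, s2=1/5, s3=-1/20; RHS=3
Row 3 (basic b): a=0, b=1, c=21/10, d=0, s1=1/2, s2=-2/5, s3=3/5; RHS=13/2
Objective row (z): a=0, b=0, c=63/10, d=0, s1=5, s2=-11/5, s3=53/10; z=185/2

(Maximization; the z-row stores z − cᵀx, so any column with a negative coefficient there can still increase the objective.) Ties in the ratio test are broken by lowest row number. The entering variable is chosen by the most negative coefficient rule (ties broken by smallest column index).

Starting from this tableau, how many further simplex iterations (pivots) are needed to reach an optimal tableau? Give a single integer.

pivot: s2 in, a out → z = 251/2
No improving column remains; optimal.

1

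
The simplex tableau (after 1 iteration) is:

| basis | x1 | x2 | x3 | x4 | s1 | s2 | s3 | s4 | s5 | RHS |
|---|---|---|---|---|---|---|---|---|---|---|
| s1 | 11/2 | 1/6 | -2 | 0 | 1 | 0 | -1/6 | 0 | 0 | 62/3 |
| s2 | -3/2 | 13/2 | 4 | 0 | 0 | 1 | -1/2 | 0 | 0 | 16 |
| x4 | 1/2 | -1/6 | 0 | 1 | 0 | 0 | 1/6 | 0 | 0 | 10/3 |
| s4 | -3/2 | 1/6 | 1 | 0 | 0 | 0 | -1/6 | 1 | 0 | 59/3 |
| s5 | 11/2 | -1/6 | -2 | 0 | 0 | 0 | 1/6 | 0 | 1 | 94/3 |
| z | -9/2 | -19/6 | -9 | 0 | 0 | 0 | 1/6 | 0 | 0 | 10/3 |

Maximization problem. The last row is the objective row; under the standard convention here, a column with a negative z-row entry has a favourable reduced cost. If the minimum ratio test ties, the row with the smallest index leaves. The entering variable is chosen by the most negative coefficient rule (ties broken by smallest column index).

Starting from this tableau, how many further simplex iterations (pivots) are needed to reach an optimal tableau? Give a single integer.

pivot: x3 in, s2 out → z = 118/3
pivot: x1 in, s1 out → z = 4951/57
pivot: s3 in, x4 out → z = 268/3
No improving column remains; optimal.

3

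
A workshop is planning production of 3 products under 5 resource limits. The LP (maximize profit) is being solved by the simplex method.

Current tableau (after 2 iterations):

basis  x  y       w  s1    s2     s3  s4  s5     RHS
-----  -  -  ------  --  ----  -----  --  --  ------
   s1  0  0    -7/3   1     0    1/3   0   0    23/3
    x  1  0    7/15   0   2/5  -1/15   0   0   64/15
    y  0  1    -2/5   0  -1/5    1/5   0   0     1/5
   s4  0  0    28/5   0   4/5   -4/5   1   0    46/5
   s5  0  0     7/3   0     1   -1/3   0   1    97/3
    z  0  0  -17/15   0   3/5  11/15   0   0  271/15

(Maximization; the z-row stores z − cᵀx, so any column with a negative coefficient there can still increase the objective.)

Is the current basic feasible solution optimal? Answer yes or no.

no

Column w has objective-row coefficient -17/15, which is negative; an improving pivot exists, so not yet optimal.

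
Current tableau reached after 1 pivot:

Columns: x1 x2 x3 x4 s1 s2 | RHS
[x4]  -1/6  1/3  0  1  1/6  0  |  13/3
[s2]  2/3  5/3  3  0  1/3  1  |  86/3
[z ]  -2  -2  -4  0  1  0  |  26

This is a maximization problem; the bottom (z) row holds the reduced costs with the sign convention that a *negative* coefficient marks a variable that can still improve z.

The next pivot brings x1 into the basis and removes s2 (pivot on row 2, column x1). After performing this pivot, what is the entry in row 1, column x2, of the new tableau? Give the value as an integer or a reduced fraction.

3/4

Pivot element is row 2, column x1: 2/3.
Normalize row 2: new (row 2, x2) = (5/3)/(2/3) = 5/2.
row 1 ← row 1 − (-1/6)·(new row 2): 1/3 − (-1/6)·(5/2) = 3/4.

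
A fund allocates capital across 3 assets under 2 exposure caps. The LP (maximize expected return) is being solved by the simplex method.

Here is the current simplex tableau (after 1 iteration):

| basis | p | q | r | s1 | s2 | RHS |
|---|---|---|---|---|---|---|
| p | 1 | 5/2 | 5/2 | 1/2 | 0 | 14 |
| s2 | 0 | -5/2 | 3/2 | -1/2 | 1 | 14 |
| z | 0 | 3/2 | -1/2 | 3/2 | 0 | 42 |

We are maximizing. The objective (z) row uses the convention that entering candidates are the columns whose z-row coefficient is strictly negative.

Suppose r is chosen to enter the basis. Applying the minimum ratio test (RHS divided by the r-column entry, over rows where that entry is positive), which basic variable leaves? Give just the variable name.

Ratios: row 1 (p): 14/(5/2) = 28/5; row 2 (s2): 14/(3/2) = 28/3.
Minimum ratio 28/5 is in the p row, so p leaves.

p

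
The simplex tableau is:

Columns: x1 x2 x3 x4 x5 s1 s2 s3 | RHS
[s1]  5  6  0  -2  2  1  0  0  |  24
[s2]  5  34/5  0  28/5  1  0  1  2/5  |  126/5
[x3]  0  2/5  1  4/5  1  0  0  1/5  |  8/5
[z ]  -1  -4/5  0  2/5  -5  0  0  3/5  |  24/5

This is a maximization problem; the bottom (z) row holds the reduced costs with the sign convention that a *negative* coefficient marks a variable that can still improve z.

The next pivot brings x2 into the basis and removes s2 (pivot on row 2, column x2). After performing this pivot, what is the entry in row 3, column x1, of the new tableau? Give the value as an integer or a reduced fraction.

-5/17

Pivot element is row 2, column x2: 34/5.
Normalize row 2: new (row 2, x1) = 5/(34/5) = 25/34.
row 3 ← row 3 − (2/5)·(new row 2): 0 − (2/5)·(25/34) = -5/17.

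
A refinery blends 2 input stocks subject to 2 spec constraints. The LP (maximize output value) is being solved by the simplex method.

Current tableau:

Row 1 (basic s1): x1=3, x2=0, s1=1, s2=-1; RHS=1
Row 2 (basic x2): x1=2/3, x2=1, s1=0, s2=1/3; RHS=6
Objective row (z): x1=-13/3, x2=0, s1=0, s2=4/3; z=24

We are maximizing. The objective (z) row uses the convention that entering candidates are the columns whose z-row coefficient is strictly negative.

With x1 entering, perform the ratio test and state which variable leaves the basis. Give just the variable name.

Ratios: row 1 (s1): 1/3 = 1/3; row 2 (x2): 6/(2/3) = 9.
Minimum ratio 1/3 is in the s1 row, so s1 leaves.

s1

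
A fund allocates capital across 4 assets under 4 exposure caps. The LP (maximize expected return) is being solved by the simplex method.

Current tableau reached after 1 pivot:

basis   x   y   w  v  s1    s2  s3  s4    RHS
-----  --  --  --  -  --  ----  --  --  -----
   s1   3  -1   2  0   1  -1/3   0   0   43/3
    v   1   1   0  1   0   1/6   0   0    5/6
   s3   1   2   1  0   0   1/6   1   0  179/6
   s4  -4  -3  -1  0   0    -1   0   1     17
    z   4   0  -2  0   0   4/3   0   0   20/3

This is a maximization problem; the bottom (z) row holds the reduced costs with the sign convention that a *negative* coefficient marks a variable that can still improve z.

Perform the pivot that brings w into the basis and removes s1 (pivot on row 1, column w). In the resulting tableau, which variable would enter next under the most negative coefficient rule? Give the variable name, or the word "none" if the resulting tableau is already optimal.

y

Pivot element 2. New z-row = old z-row − (-2)·(row 1/2).
Updated z-row coefficients: x: 7, y: -1, w: 0, v: 0, s1: 1, s2: 1, s3: 0, s4: 0.
The most negative is -1 in column y, so y would enter next.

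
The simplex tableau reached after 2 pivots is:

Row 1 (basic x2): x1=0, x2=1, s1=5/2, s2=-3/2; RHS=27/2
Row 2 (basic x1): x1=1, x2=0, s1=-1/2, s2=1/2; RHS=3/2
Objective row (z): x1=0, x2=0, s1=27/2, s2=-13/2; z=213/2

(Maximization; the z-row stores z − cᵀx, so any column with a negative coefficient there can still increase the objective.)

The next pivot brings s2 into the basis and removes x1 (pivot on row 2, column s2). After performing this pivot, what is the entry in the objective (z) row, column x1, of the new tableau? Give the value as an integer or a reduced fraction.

Pivot element is row 2, column s2: 1/2.
Normalize row 2: new (row 2, x1) = 1/(1/2) = 2.
z-row ← z-row − (-13/2)·(new row 2): 0 − (-13/2)·2 = 13.

13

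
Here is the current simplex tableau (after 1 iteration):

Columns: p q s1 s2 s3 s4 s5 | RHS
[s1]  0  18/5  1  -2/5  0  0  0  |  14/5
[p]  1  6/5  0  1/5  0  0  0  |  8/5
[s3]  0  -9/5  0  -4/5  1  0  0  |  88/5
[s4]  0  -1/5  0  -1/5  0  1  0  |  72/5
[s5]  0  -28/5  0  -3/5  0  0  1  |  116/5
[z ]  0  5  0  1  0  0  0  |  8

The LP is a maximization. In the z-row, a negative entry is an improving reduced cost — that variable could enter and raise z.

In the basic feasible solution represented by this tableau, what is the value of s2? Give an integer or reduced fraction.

0

s2 is nonbasic (not in the basis column), so its value in the current BFS is 0.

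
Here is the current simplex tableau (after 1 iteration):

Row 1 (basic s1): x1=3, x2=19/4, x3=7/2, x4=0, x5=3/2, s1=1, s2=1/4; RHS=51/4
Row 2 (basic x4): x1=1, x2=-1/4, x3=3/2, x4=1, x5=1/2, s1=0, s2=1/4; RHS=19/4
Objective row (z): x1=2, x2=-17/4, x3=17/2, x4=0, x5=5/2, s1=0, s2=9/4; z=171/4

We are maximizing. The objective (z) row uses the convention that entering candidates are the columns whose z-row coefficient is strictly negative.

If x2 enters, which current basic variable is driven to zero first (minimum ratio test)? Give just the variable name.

Ratios: row 1 (s1): (51/4)/(19/4) = 51/19; row 2 (x4): entry -1/4 ≤ 0, skip.
Minimum ratio 51/19 is in the s1 row, so s1 leaves.

s1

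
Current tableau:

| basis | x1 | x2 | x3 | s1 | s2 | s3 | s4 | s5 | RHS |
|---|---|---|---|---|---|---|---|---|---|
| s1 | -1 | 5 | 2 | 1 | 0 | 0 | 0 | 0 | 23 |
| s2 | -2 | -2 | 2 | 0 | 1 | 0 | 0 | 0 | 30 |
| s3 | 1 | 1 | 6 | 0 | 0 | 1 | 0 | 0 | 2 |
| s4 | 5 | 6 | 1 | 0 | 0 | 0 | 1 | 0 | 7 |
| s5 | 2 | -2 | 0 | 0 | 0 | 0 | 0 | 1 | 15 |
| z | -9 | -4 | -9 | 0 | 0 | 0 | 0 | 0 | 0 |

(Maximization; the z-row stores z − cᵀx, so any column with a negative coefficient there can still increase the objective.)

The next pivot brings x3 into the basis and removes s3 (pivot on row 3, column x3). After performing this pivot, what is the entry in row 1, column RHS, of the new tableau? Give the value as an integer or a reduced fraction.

67/3

Pivot element is row 3, column x3: 6.
Normalize row 3: new (row 3, RHS) = 2/6 = 1/3.
row 1 ← row 1 − 2·(new row 3): 23 − 2·(1/3) = 67/3.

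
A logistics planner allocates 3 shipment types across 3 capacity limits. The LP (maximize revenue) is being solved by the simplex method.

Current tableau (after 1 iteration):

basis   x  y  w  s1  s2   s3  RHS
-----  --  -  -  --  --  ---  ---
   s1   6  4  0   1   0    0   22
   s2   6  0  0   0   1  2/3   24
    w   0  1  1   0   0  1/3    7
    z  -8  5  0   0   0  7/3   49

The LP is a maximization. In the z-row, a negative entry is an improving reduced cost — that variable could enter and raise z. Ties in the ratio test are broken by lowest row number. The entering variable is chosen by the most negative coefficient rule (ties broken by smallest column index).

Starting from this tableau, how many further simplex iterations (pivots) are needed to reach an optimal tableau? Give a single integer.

1

pivot: x in, s1 out → z = 235/3
No improving column remains; optimal.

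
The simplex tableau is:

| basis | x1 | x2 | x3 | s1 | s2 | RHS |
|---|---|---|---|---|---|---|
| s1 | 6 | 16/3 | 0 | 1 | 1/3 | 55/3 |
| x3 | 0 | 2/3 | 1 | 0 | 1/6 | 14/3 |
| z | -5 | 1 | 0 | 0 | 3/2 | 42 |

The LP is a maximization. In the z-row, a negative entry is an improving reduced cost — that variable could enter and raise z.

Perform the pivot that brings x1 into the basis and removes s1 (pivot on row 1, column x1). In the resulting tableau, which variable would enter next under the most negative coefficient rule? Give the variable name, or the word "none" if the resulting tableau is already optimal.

none

Pivot element 6. New z-row = old z-row − (-5)·(row 1/6).
Updated z-row coefficients: x1: 0, x2: 49/9, x3: 0, s1: 5/6, s2: 16/9.
No coefficient is strictly negative; the tableau after this pivot is optimal.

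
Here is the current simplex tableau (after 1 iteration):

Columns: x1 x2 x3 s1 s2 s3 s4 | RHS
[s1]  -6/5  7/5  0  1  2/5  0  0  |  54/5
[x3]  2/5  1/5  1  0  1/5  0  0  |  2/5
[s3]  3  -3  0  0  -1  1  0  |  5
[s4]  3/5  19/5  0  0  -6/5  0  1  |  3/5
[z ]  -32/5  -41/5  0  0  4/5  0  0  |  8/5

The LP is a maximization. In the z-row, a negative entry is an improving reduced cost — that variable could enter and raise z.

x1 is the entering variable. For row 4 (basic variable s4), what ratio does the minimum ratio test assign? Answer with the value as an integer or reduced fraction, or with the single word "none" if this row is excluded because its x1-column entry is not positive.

Ratio = RHS / (x1 entry) = (3/5) / (3/5) = 1.

1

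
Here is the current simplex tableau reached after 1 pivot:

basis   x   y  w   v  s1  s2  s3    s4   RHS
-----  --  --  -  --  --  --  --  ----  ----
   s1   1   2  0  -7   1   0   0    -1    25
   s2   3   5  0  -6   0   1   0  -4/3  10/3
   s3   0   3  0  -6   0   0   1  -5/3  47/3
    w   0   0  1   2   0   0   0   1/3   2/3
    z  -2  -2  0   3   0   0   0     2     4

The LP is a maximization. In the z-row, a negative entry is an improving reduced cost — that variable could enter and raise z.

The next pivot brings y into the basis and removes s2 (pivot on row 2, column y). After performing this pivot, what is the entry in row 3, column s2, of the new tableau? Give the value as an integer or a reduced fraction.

Pivot element is row 2, column y: 5.
Normalize row 2: new (row 2, s2) = 1/5 = 1/5.
row 3 ← row 3 − 3·(new row 2): 0 − 3·(1/5) = -3/5.

-3/5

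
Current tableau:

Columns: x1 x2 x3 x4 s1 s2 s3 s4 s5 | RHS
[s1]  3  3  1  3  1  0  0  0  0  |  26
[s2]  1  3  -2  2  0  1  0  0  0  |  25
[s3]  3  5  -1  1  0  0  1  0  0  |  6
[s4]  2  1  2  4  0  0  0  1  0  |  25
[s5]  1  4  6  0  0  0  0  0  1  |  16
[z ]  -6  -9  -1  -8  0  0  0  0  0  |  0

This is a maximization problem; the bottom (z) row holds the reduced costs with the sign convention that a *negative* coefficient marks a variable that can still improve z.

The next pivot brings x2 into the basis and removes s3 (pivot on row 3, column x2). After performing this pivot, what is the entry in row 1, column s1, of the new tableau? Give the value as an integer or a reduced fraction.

1

Pivot element is row 3, column x2: 5.
Normalize row 3: new (row 3, s1) = 0/5 = 0.
row 1 ← row 1 − 3·(new row 3): 1 − 3·0 = 1.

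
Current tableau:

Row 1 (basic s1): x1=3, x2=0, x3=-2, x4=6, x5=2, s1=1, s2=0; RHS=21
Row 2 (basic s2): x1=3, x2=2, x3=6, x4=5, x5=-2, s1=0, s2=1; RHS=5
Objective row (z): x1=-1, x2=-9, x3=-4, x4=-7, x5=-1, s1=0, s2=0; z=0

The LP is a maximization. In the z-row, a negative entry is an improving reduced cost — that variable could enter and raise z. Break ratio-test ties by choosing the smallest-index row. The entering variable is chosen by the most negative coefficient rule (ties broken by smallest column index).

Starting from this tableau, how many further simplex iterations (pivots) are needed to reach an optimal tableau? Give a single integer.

pivot: x2 in, s2 out → z = 45/2
pivot: x5 in, s1 out → z = 255/2
No improving column remains; optimal.

2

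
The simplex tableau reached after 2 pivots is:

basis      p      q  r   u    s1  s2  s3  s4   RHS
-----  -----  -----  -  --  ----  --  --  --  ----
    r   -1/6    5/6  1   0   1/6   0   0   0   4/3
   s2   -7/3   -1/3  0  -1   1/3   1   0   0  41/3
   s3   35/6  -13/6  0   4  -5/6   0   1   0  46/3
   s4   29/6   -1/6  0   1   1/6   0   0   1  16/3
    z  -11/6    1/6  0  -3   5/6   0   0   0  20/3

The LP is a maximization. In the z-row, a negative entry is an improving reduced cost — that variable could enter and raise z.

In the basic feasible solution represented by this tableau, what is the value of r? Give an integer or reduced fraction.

4/3

r is basic (row 1); its value is the RHS of that row: 4/3.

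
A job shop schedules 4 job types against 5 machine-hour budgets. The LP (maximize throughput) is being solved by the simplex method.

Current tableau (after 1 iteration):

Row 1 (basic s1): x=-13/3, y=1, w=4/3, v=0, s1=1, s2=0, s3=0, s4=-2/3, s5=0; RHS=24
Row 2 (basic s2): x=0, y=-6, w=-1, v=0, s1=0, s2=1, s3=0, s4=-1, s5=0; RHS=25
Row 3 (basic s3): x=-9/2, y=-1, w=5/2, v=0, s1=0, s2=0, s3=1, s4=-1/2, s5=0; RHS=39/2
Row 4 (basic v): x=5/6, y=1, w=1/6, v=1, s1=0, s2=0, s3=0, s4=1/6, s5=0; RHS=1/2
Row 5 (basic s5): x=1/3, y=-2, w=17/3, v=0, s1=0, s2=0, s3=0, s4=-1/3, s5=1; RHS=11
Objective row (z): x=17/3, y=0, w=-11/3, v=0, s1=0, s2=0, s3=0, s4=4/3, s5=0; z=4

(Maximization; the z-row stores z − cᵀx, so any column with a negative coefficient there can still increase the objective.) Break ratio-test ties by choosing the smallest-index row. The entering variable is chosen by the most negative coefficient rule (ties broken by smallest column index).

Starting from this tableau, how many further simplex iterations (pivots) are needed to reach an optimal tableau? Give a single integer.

pivot: w in, s5 out → z = 189/17
pivot: y in, v out → z = 34/3
No improving column remains; optimal.

2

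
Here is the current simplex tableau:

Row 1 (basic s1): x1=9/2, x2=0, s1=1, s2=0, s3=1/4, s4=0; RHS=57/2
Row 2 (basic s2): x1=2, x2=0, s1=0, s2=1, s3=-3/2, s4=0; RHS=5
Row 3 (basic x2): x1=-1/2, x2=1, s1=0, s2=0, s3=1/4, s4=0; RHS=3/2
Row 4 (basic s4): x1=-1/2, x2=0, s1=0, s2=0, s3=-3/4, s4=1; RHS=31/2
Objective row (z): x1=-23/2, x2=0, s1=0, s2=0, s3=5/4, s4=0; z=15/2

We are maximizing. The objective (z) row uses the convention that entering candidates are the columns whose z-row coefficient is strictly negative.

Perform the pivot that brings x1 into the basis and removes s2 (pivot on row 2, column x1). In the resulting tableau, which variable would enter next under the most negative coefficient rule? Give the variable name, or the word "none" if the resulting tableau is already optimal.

s3

Pivot element 2. New z-row = old z-row − (-23/2)·(row 2/2).
Updated z-row coefficients: x1: 0, x2: 0, s1: 0, s2: 23/4, s3: -59/8, s4: 0.
The most negative is -59/8 in column s3, so s3 would enter next.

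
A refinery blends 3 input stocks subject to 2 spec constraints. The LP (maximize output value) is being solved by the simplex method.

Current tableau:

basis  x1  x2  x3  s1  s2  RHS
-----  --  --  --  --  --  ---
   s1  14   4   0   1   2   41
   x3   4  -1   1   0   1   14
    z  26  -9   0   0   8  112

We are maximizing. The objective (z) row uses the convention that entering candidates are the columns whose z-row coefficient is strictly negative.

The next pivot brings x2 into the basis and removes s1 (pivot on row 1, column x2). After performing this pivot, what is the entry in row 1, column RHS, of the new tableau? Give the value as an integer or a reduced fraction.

41/4

Pivot element is row 1, column x2: 4.
Normalize row 1: new (row 1, RHS) = 41/4 = 41/4.
Row 1 is the pivot row, so the entry is 41/4.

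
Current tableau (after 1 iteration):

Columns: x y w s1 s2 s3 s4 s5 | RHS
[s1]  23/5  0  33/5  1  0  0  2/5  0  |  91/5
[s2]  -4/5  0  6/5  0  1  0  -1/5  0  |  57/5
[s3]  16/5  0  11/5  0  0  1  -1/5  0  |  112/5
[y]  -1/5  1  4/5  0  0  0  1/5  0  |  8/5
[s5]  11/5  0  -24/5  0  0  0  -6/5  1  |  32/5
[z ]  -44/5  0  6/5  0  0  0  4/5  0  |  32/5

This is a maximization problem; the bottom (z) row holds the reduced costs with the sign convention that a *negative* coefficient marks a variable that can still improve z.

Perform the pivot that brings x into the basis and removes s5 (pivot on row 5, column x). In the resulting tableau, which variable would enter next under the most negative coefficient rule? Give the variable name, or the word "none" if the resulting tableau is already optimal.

w

Pivot element 11/5. New z-row = old z-row − (-44/5)·(row 5/(11/5)).
Updated z-row coefficients: x: 0, y: 0, w: -18, s1: 0, s2: 0, s3: 0, s4: -4, s5: 4.
The most negative is -18 in column w, so w would enter next.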